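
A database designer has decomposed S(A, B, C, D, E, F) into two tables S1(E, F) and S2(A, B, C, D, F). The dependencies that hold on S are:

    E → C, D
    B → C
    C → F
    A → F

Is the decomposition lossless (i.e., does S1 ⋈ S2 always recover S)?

Common attributes: S1 ∩ S2 = {F}.
No dependency enlarges {F}, so (F)⁺ = {F}.
The closure contains neither all of S1 = {E, F} nor all of S2 = {A, B, C, D, F}, so the common attributes are not a superkey of either fragment. The join is lossy.

No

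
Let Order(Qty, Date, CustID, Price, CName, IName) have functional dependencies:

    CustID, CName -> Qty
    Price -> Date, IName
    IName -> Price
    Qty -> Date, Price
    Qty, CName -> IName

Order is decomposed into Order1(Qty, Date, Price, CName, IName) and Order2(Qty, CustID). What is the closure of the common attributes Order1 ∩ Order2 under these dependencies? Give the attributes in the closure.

Qty, Date, Price, IName

Order1 ∩ Order2 = {Qty}.
Qty → Date, Price applies, adding Date, Price
Price → Date, IName applies, adding IName
Closure: {Qty, Date, Price, IName}.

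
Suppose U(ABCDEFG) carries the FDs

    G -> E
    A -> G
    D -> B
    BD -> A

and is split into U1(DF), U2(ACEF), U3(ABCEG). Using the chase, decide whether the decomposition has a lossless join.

No

Chase test. Columns are ABCDEFG; row i has aⱼ where attribute j ∈ Ui, else bᵢⱼ.
Initial tableau (one row per fragment):
  row 1: b11 b12 b13 a4 b15 a6 b17
  row 2: a1 b22 a3 b24 a5 a6 b27
  row 3: a1 a2 a3 b34 a5 b36 a7
Rows 2 and 3 agree on A; apply A→G and equate their G entries.
No row becomes fully distinguished — the join is lossy.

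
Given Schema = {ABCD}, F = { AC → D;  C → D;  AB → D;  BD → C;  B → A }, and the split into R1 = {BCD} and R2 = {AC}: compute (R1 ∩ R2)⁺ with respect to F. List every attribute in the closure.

CD

R1 ∩ R2 = {C}.
C → D applies, adding D
Closure: {CD}.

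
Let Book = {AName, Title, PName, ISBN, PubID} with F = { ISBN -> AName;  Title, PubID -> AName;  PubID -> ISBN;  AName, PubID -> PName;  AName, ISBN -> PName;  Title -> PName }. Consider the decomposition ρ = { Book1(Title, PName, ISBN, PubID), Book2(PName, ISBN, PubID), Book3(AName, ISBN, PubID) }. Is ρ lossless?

Chase test. Columns are AName, Title, PName, ISBN, PubID; row i has aⱼ where attribute j ∈ Booki, else bᵢⱼ.
Initial tableau (one row per fragment):
  row 1: b11 a2 a3 a4 a5
  row 2: b21 b22 a3 a4 a5
  row 3: a1 b32 b33 a4 a5
Rows 1 and 2 agree on ISBN; apply ISBN→AName and equate their AName entries.
Rows 1 and 3 agree on ISBN; apply ISBN→AName and equate their AName entries.
Rows 1 and 3 agree on AName, PubID; apply AName, PubID→PName and equate their PName entries.
Row 1 is now all distinguished symbols — the join is lossless.

Yes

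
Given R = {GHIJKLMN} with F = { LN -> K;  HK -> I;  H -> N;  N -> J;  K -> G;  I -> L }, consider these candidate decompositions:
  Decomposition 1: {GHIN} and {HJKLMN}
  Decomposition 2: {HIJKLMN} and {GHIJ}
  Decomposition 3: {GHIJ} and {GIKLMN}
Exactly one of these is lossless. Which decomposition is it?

Decomposition 1: common = {HN}, closure = {HJN} → lossy.
Decomposition 2: common = {HIJ}, closure = {GHIJKLN} → lossless.
Decomposition 3: common = {GI}, closure = {GIL} → lossy.

Decomposition 2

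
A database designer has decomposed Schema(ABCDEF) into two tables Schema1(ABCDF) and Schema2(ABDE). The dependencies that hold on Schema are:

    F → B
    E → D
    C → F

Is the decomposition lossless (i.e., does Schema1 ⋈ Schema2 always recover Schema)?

No

Common attributes: Schema1 ∩ Schema2 = {ABD}.
No dependency enlarges {ABD}, so (ABD)⁺ = {ABD}.
The closure contains neither all of Schema1 = {ABCDF} nor all of Schema2 = {ABDE}, so the common attributes are not a superkey of either fragment. The join is lossy.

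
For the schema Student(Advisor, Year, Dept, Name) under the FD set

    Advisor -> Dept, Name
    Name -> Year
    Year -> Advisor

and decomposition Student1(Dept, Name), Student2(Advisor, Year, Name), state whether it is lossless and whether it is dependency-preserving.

Lossless test: (Name)⁺ = {Advisor, Year, Dept, Name}, which contains all of one fragment — lossless.
Dependency preservation: Advisor → Dept, Name is not contained in any single fragment, but the restricted closure of its left-hand side across the fragments still reaches the right-hand side; the remaining FDs each lie inside some fragment. All dependencies are preserved.

lossless and dependency-preserving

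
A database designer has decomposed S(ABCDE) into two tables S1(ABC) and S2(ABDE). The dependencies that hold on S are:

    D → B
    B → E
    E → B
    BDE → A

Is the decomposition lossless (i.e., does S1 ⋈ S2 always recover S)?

Common attributes: S1 ∩ S2 = {AB}.
Closure of {AB}: B → E applies, adding E. So (AB)⁺ = {ABE}.
The closure contains neither all of S1 = {ABC} nor all of S2 = {ABDE}, so the common attributes are not a superkey of either fragment. The join is lossy.

No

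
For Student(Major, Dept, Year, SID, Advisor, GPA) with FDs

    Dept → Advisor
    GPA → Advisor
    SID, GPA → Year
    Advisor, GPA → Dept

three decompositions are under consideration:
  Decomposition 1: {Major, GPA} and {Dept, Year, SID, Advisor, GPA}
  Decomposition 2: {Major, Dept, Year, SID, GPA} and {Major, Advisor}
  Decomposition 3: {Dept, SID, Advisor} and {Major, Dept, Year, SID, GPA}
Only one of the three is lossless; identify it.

Decomposition 1: common = {GPA}, closure = {Dept, Advisor, GPA} → lossy.
Decomposition 2: common = {Major}, closure = {Major} → lossy.
Decomposition 3: common = {Dept, SID}, closure = {Dept, SID, Advisor} → lossless.

Decomposition 3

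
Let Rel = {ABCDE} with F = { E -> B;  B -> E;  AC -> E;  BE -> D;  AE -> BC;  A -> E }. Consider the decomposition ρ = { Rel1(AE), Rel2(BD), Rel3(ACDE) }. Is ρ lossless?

No

Chase test. Columns are ABCDE; row i has aⱼ where attribute j ∈ Reli, else bᵢⱼ.
Initial tableau (one row per fragment):
  row 1: a1 b12 b13 b14 a5
  row 2: b21 a2 b23 a4 b25
  row 3: a1 b32 a3 a4 a5
Rows 1 and 3 agree on E; apply E→B and equate their B entries.
Rows 1 and 3 agree on BE; apply BE→D and equate their D entries.
Rows 1 and 3 agree on AE; apply AE→BC and equate their BC entries.
No row becomes fully distinguished — the join is lossy.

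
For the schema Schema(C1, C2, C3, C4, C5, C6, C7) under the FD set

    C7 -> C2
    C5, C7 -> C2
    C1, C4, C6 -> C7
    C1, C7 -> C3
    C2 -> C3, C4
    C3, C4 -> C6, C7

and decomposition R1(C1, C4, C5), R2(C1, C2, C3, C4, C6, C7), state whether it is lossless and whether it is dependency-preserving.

Lossless test: (C1, C4)⁺ = {C1, C4}, which is a superkey of neither fragment — lossy.
Dependency preservation: C5, C7 → C2 is not contained in any single fragment, but the restricted closure of its left-hand side across the fragments still reaches the right-hand side; the remaining FDs each lie inside some fragment. All dependencies are preserved.

lossy but dependency-preserving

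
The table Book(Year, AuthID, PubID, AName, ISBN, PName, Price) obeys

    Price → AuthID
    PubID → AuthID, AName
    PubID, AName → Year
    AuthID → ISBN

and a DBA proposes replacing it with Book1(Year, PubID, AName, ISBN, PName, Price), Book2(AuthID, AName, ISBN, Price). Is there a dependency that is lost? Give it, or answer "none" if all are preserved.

PubID → AuthID, AName

Check PubID → AuthID, AName: no single fragment contains all of {AuthID, PubID, AName}, and the restricted closure of {PubID} across the fragments never reaches {AuthID, AName}.
Price → AuthID is preserved.
PubID, AName → Year is preserved.
AuthID → ISBN is preserved.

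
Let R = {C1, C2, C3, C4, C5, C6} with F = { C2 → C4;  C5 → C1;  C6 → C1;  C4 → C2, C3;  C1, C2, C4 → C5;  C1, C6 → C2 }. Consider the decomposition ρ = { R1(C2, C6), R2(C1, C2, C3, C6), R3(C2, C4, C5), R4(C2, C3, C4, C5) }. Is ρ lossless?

Chase test. Columns are C1, C2, C3, C4, C5, C6; row i has aⱼ where attribute j ∈ Ri, else bᵢⱼ.
Initial tableau (one row per fragment):
  row 1: b11 a2 b13 b14 b15 a6
  row 2: a1 a2 a3 b24 b25 a6
  row 3: b31 a2 b33 a4 a5 b36
  row 4: b41 a2 a3 a4 a5 b46
Rows 1 and 2 agree on C2; apply C2→C4 and equate their C4 entries.
Rows 1 and 3 agree on C2; apply C2→C4 and equate their C4 entries.
Rows 3 and 4 agree on C5; apply C5→C1 and equate their C1 entries.
Rows 1 and 2 agree on C6; apply C6→C1 and equate their C1 entries.
Rows 1 and 2 agree on C4; apply C4→C2, C3 and equate their C2, C3 entries.
Rows 1 and 3 agree on C4; apply C4→C2, C3 and equate their C2, C3 entries.
Rows 1 and 2 agree on C1, C2, C4; apply C1, C2, C4→C5 and equate their C5 entries.
No row becomes fully distinguished — the join is lossy.

No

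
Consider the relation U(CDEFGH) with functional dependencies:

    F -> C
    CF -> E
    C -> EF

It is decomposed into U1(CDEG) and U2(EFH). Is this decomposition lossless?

No

Common attributes: U1 ∩ U2 = {E}.
No dependency enlarges {E}, so (E)⁺ = {E}.
The closure contains neither all of U1 = {CDEG} nor all of U2 = {EFH}, so the common attributes are not a superkey of either fragment. The join is lossy.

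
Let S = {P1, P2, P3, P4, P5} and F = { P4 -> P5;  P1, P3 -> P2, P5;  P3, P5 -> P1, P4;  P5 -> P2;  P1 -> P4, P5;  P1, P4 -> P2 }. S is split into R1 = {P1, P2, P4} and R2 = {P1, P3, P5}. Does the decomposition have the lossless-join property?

Yes

Common attributes: R1 ∩ R2 = {P1}.
Closure of {P1}: P1 → P4, P5 applies, adding P4, P5; P1, P4 → P2 applies, adding P2. So (P1)⁺ = {P1, P2, P4, P5}.
This closure contains every attribute of R1, so R1 ∩ R2 → R1. The join is lossless.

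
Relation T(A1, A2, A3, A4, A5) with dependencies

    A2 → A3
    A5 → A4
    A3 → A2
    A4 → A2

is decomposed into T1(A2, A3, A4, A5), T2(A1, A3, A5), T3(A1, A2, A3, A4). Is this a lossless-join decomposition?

Chase test. Columns are A1, A2, A3, A4, A5; row i has aⱼ where attribute j ∈ Ti, else bᵢⱼ.
Initial tableau (one row per fragment):
  row 1: b11 a2 a3 a4 a5
  row 2: a1 b22 a3 b24 a5
  row 3: a1 a2 a3 a4 b35
Rows 1 and 2 agree on A5; apply A5→A4 and equate their A4 entries.
Rows 1 and 2 agree on A3; apply A3→A2 and equate their A2 entries.
Row 2 is now all distinguished symbols — the join is lossless.

Yes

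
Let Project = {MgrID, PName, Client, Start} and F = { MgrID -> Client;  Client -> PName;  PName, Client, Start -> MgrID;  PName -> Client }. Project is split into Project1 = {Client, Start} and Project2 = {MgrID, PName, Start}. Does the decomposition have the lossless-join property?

Common attributes: Project1 ∩ Project2 = {Start}.
No dependency enlarges {Start}, so (Start)⁺ = {Start}.
The closure contains neither all of Project1 = {Client, Start} nor all of Project2 = {MgrID, PName, Start}, so the common attributes are not a superkey of either fragment. The join is lossy.

No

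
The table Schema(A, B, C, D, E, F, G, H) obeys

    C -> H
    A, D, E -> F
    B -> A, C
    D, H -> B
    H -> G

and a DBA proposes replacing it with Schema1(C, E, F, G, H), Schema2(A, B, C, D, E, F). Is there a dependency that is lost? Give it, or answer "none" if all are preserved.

Check D, H → B: no single fragment contains all of {B, D, H}, and the restricted closure of {D, H} across the fragments never reaches {B}.
C → H is preserved.
A, D, E → F is preserved.
B → A, C is preserved.
H → G is preserved.

D, H -> B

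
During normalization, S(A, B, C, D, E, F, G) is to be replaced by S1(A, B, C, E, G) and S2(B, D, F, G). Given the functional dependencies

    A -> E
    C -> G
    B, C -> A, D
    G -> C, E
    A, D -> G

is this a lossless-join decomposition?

Common attributes: S1 ∩ S2 = {B, G}.
Closure of {B, G}: G → C, E applies, adding C, E; B, C → A, D applies, adding A, D. So (B, G)⁺ = {A, B, C, D, E, G}.
This closure contains every attribute of S1, so S1 ∩ S2 → S1. The join is lossless.

Yes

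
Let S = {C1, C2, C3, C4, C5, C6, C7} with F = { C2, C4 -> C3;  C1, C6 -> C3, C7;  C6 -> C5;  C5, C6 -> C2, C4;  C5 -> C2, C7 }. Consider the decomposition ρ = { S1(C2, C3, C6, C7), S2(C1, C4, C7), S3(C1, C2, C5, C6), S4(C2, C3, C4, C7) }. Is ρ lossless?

Chase test. Columns are C1, C2, C3, C4, C5, C6, C7; row i has aⱼ where attribute j ∈ Si, else bᵢⱼ.
Initial tableau (one row per fragment):
  row 1: b11 a2 a3 b14 b15 a6 a7
  row 2: a1 b22 b23 a4 b25 b26 a7
  row 3: a1 a2 b33 b34 a5 a6 b37
  row 4: b41 a2 a3 a4 b45 b46 a7
Rows 1 and 3 agree on C6; apply C6→C5 and equate their C5 entries.
Rows 1 and 3 agree on C5, C6; apply C5, C6→C2, C4 and equate their C2, C4 entries.
Rows 1 and 3 agree on C5; apply C5→C2, C7 and equate their C2, C7 entries.
Rows 1 and 3 agree on C2, C4; apply C2, C4→C3 and equate their C3 entries.
No row becomes fully distinguished — the join is lossy.

No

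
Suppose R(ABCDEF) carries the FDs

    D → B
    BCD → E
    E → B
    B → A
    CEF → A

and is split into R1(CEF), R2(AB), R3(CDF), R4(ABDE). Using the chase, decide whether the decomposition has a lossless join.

Chase test. Columns are ABCDEF; row i has aⱼ where attribute j ∈ Ri, else bᵢⱼ.
Initial tableau (one row per fragment):
  row 1: b11 b12 a3 b14 a5 a6
  row 2: a1 a2 b23 b24 b25 b26
  row 3: b31 b32 a3 a4 b35 a6
  row 4: a1 a2 b43 a4 a5 b46
Rows 3 and 4 agree on D; apply D→B and equate their B entries.
Rows 1 and 4 agree on E; apply E→B and equate their B entries.
Rows 1 and 2 agree on B; apply B→A and equate their A entries.
Rows 1 and 3 agree on B; apply B→A and equate their A entries.
No row becomes fully distinguished — the join is lossy.

No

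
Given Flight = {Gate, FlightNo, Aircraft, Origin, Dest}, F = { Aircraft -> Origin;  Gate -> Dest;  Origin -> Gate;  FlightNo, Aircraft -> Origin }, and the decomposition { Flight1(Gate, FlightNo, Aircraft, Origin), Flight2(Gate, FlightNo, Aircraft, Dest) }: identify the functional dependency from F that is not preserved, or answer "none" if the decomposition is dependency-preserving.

none

Aircraft → Origin lies within Flight1.
Gate → Dest lies within Flight2.
Origin → Gate lies within Flight1.
FlightNo, Aircraft → Origin lies within Flight1.
Every dependency is enforceable on the fragments, so the decomposition is dependency-preserving.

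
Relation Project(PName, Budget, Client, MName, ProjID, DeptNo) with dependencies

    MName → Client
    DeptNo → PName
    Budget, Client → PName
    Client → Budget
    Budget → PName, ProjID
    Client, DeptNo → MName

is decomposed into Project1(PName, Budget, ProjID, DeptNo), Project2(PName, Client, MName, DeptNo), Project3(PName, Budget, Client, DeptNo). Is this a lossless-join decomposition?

Chase test. Columns are PName, Budget, Client, MName, ProjID, DeptNo; row i has aⱼ where attribute j ∈ Projecti, else bᵢⱼ.
Initial tableau (one row per fragment):
  row 1: a1 a2 b13 b14 a5 a6
  row 2: a1 b22 a3 a4 b25 a6
  row 3: a1 a2 a3 b34 b35 a6
Rows 2 and 3 agree on Client; apply Client→Budget and equate their Budget entries.
Rows 1 and 2 agree on Budget; apply Budget→PName, ProjID and equate their PName, ProjID entries.
Rows 1 and 3 agree on Budget; apply Budget→PName, ProjID and equate their PName, ProjID entries.
Rows 2 and 3 agree on Client, DeptNo; apply Client, DeptNo→MName and equate their MName entries.
Row 2 is now all distinguished symbols — the join is lossless.

Yes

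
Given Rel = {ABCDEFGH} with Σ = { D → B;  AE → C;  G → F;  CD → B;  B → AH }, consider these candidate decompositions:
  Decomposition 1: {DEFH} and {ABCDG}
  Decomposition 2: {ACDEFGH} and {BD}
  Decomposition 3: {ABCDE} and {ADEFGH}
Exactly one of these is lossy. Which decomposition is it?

Decomposition 1: common = {D}, closure = {ABDH} → lossy.
Decomposition 2: common = {D}, closure = {ABDH} → lossless.
Decomposition 3: common = {ADE}, closure = {ABCDEH} → lossless.

Decomposition 1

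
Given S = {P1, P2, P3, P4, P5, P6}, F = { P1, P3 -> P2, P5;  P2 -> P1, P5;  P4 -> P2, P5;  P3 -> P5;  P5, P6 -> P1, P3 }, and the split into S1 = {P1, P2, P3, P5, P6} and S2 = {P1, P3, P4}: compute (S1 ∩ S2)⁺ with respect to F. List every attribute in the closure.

P1, P2, P3, P5

S1 ∩ S2 = {P1, P3}.
P1, P3 → P2, P5 applies, adding P2, P5
Closure: {P1, P2, P3, P5}.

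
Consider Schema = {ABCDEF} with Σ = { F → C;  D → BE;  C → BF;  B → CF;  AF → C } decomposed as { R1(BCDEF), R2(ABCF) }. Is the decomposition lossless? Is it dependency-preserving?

Lossless test: (BCF)⁺ = {BCF}, which is a superkey of neither fragment — lossy.
Dependency preservation: every FD's attributes lie within a single fragment, so each can be enforced locally — preserved.

lossy but dependency-preserving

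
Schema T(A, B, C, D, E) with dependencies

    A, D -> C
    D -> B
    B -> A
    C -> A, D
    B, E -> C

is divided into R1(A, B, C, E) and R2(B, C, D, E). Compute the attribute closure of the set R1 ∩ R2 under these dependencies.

A, B, C, D, E

R1 ∩ R2 = {B, C, E}.
B → A applies, adding A
C → A, D applies, adding D
Closure: {A, B, C, D, E}.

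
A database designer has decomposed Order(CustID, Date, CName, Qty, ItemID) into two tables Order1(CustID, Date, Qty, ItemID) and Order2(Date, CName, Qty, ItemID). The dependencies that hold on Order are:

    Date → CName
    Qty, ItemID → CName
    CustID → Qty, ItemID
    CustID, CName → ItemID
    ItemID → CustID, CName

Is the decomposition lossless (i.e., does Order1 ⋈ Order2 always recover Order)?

Yes

Common attributes: Order1 ∩ Order2 = {Date, Qty, ItemID}.
Closure of {Date, Qty, ItemID}: Date → CName applies, adding CName; ItemID → CustID, CName applies, adding CustID. So (Date, Qty, ItemID)⁺ = {CustID, Date, CName, Qty, ItemID}.
This closure contains every attribute of Order1, so Order1 ∩ Order2 → Order1. The join is lossless.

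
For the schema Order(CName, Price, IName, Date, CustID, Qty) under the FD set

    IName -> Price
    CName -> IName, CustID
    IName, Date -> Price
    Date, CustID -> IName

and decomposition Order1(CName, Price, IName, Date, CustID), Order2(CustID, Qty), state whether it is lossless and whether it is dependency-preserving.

Lossless test: (CustID)⁺ = {CustID}, which is a superkey of neither fragment — lossy.
Dependency preservation: every FD's attributes lie within a single fragment, so each can be enforced locally — preserved.

lossy but dependency-preserving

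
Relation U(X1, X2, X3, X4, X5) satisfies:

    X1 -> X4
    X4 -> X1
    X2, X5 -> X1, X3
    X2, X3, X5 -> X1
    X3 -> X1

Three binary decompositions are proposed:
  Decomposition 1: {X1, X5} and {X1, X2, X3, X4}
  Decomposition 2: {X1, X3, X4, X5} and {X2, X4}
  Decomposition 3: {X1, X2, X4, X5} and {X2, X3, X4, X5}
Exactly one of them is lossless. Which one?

Decomposition 3

Decomposition 1: common = {X1}, closure = {X1, X4} → lossy.
Decomposition 2: common = {X4}, closure = {X1, X4} → lossy.
Decomposition 3: common = {X2, X4, X5}, closure = {X1, X2, X3, X4, X5} → lossless.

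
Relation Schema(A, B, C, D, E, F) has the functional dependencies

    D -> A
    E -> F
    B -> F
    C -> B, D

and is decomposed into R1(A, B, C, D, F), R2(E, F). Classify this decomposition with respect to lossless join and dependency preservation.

Lossless test: (F)⁺ = {F}, which is a superkey of neither fragment — lossy.
Dependency preservation: every FD's attributes lie within a single fragment, so each can be enforced locally — preserved.

lossy but dependency-preserving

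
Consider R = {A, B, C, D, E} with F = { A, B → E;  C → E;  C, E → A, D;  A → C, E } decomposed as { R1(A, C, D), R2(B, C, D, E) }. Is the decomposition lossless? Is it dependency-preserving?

Lossless test: (C, D)⁺ = {A, C, D, E}, which contains all of one fragment — lossless.
Dependency preservation: A, B → E; C, E → A, D; A → C, E are not contained in any single fragment, but the restricted closure of each left-hand side across the fragments still reaches the right-hand side; the remaining FDs each lie inside some fragment. All dependencies are preserved.

lossless and dependency-preserving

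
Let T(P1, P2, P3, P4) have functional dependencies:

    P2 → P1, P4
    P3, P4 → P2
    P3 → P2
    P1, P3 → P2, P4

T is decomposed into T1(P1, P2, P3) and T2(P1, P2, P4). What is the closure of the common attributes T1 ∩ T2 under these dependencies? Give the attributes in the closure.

T1 ∩ T2 = {P1, P2}.
P2 → P1, P4 applies, adding P4
Closure: {P1, P2, P4}.

P1, P2, P4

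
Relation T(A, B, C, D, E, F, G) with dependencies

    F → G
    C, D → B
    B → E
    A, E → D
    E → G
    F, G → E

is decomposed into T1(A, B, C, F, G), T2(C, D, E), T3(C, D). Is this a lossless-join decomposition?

Chase test. Columns are A, B, C, D, E, F, G; row i has aⱼ where attribute j ∈ Ti, else bᵢⱼ.
Initial tableau (one row per fragment):
  row 1: a1 a2 a3 b14 b15 a6 a7
  row 2: b21 b22 a3 a4 a5 b26 b27
  row 3: b31 b32 a3 a4 b35 b36 b37
Rows 2 and 3 agree on C, D; apply C, D→B and equate their B entries.
Rows 2 and 3 agree on B; apply B→E and equate their E entries.
Rows 2 and 3 agree on E; apply E→G and equate their G entries.
No row becomes fully distinguished — the join is lossy.

No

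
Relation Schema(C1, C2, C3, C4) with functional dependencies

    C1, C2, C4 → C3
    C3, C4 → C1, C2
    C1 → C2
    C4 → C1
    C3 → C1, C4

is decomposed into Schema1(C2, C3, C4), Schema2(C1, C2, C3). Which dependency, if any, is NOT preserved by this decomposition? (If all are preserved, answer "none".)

none

C1, C2, C4 → C3: restricted closure across fragments reaches C3.
C3, C4 → C1, C2: restricted closure across fragments reaches C1, C2.
C1 → C2 lies within Schema2.
C4 → C1: restricted closure across fragments reaches C1.
C3 → C1, C4: restricted closure across fragments reaches C1, C4.
Every dependency is enforceable on the fragments, so the decomposition is dependency-preserving.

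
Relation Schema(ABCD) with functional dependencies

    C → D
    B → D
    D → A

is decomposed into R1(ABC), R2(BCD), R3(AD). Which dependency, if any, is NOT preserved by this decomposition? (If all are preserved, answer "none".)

none

C → D lies within R2.
B → D lies within R2.
D → A lies within R3.
Every dependency is enforceable on the fragments, so the decomposition is dependency-preserving.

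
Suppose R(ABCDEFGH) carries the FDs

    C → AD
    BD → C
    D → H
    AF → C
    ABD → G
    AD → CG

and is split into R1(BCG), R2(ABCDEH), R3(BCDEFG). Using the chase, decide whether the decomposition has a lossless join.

Chase test. Columns are ABCDEFGH; row i has aⱼ where attribute j ∈ Ri, else bᵢⱼ.
Initial tableau (one row per fragment):
  row 1: b11 a2 a3 b14 b15 b16 a7 b18
  row 2: a1 a2 a3 a4 a5 b26 b27 a8
  row 3: b31 a2 a3 a4 a5 a6 a7 b38
Rows 1 and 2 agree on C; apply C→AD and equate their AD entries.
Rows 1 and 3 agree on C; apply C→AD and equate their AD entries.
Rows 1 and 2 agree on D; apply D→H and equate their H entries.
Rows 1 and 3 agree on D; apply D→H and equate their H entries.
Rows 1 and 2 agree on ABD; apply ABD→G and equate their G entries.
Row 3 is now all distinguished symbols — the join is lossless.

Yes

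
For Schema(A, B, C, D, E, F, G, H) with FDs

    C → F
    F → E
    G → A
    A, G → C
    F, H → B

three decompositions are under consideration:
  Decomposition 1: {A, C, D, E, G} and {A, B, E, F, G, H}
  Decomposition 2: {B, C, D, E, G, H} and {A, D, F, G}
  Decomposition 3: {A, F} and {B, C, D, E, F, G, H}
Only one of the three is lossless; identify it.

Decomposition 1: common = {A, E, G}, closure = {A, C, E, F, G} → lossy.
Decomposition 2: common = {D, G}, closure = {A, C, D, E, F, G} → lossless.
Decomposition 3: common = {F}, closure = {E, F} → lossy.

Decomposition 2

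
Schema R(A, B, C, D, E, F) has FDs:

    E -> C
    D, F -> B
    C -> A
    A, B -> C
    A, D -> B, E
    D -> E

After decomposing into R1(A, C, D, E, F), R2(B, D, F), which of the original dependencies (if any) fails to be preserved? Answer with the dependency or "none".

Check A, B → C: no single fragment contains all of {A, B, C}, and the restricted closure of {A, B} across the fragments never reaches {C}.
E → C is preserved.
D, F → B is preserved.
C → A is preserved.
A, D → B, E is preserved.
D → E is preserved.

A, B -> C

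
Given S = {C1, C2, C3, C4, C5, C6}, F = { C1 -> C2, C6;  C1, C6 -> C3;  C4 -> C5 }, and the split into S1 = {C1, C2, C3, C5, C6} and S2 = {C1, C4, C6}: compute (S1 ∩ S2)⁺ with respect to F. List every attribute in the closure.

S1 ∩ S2 = {C1, C6}.
C1 → C2, C6 applies, adding C2
C1, C6 → C3 applies, adding C3
Closure: {C1, C2, C3, C6}.

C1, C2, C3, C6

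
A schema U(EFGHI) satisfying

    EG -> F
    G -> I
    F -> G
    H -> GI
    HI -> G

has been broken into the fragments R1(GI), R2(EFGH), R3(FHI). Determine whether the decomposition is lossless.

Chase test. Columns are EFGHI; row i has aⱼ where attribute j ∈ Ri, else bᵢⱼ.
Initial tableau (one row per fragment):
  row 1: b11 b12 a3 b14 a5
  row 2: a1 a2 a3 a4 b25
  row 3: b31 a2 b33 a4 a5
Rows 1 and 2 agree on G; apply G→I and equate their I entries.
Rows 2 and 3 agree on F; apply F→G and equate their G entries.
Row 2 is now all distinguished symbols — the join is lossless.

Yes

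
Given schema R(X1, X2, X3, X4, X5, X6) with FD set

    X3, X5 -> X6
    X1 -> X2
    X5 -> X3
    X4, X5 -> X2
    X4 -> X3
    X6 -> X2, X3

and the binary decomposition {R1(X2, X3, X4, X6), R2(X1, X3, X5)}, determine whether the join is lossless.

No

Common attributes: R1 ∩ R2 = {X3}.
No dependency enlarges {X3}, so (X3)⁺ = {X3}.
The closure contains neither all of R1 = {X2, X3, X4, X6} nor all of R2 = {X1, X3, X5}, so the common attributes are not a superkey of either fragment. The join is lossy.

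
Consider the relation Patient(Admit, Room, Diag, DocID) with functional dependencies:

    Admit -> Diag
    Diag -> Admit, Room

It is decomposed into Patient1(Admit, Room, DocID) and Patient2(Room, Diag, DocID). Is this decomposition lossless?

No

Common attributes: Patient1 ∩ Patient2 = {Room, DocID}.
No dependency enlarges {Room, DocID}, so (Room, DocID)⁺ = {Room, DocID}.
The closure contains neither all of Patient1 = {Admit, Room, DocID} nor all of Patient2 = {Room, Diag, DocID}, so the common attributes are not a superkey of either fragment. The join is lossy.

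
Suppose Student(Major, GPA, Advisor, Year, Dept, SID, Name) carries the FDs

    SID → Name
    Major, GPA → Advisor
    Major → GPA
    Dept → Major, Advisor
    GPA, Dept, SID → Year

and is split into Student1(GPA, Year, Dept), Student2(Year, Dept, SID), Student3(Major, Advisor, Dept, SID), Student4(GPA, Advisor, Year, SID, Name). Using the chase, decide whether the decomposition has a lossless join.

Yes

Chase test. Columns are Major, GPA, Advisor, Year, Dept, SID, Name; row i has aⱼ where attribute j ∈ Studenti, else bᵢⱼ.
Initial tableau (one row per fragment):
  row 1: b11 a2 b13 a4 a5 b16 b17
  row 2: b21 b22 b23 a4 a5 a6 b27
  row 3: a1 b32 a3 b34 a5 a6 b37
  row 4: b41 a2 a3 a4 b45 a6 a7
Rows 2 and 3 agree on SID; apply SID→Name and equate their Name entries.
Rows 2 and 4 agree on SID; apply SID→Name and equate their Name entries.
Rows 1 and 2 agree on Dept; apply Dept→Major, Advisor and equate their Major, Advisor entries.
Rows 1 and 3 agree on Dept; apply Dept→Major, Advisor and equate their Major, Advisor entries.
Rows 1 and 2 agree on Major; apply Major→GPA and equate their GPA entries.
Rows 1 and 3 agree on Major; apply Major→GPA and equate their GPA entries.
Rows 2 and 3 agree on GPA, Dept, SID; apply GPA, Dept, SID→Year and equate their Year entries.
Row 2 is now all distinguished symbols — the join is lossless.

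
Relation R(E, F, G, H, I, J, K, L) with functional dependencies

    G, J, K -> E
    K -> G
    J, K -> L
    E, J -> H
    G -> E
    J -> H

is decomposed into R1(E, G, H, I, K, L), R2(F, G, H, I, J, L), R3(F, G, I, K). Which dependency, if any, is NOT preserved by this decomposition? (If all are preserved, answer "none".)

J, K -> L

Check J, K → L: no single fragment contains all of {J, K, L}, and the restricted closure of {J, K} across the fragments never reaches {L}.
G, J, K → E is preserved.
K → G is preserved.
E, J → H is preserved.
G → E is preserved.
J → H is preserved.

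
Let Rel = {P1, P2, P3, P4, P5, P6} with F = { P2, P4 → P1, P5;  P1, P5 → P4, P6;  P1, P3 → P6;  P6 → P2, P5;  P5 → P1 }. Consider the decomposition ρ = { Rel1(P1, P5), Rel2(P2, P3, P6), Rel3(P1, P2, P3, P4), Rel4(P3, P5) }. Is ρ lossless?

Chase test. Columns are P1, P2, P3, P4, P5, P6; row i has aⱼ where attribute j ∈ Reli, else bᵢⱼ.
Initial tableau (one row per fragment):
  row 1: a1 b12 b13 b14 a5 b16
  row 2: b21 a2 a3 b24 b25 a6
  row 3: a1 a2 a3 a4 b35 b36
  row 4: b41 b42 a3 b44 a5 b46
Rows 1 and 4 agree on P5; apply P5→P1 and equate their P1 entries.
Rows 1 and 4 agree on P1, P5; apply P1, P5→P4, P6 and equate their P4, P6 entries.
Rows 3 and 4 agree on P1, P3; apply P1, P3→P6 and equate their P6 entries.
Rows 1 and 3 agree on P6; apply P6→P2, P5 and equate their P2, P5 entries.
Rows 1 and 4 agree on P6; apply P6→P2, P5 and equate their P2, P5 entries.
Rows 1 and 3 agree on P1, P5; apply P1, P5→P4, P6 and equate their P4, P6 entries.
No row becomes fully distinguished — the join is lossy.

No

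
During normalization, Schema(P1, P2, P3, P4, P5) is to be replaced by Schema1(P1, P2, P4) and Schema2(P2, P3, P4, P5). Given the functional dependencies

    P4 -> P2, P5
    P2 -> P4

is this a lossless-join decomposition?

Common attributes: Schema1 ∩ Schema2 = {P2, P4}.
Closure of {P2, P4}: P4 → P2, P5 applies, adding P5. So (P2, P4)⁺ = {P2, P4, P5}.
The closure contains neither all of Schema1 = {P1, P2, P4} nor all of Schema2 = {P2, P3, P4, P5}, so the common attributes are not a superkey of either fragment. The join is lossy.

No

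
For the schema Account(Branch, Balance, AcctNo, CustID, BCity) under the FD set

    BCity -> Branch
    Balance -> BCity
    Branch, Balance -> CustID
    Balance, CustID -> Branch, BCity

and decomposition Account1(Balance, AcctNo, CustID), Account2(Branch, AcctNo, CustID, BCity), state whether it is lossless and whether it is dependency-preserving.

Lossless test: (AcctNo, CustID)⁺ = {AcctNo, CustID}, which is a superkey of neither fragment — lossy.
Dependency preservation: the restricted closure of {Balance} across the fragments never reaches {BCity}, so Balance → BCity cannot be enforced without a join — not preserved.

lossy and not dependency-preserving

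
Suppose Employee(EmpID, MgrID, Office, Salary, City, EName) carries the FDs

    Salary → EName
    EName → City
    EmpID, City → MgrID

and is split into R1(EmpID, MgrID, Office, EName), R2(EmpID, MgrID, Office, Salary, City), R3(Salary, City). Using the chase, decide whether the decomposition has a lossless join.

No

Chase test. Columns are EmpID, MgrID, Office, Salary, City, EName; row i has aⱼ where attribute j ∈ Ri, else bᵢⱼ.
Initial tableau (one row per fragment):
  row 1: a1 a2 a3 b14 b15 a6
  row 2: a1 a2 a3 a4 a5 b26
  row 3: b31 b32 b33 a4 a5 b36
Rows 2 and 3 agree on Salary; apply Salary→EName and equate their EName entries.
No row becomes fully distinguished — the join is lossy.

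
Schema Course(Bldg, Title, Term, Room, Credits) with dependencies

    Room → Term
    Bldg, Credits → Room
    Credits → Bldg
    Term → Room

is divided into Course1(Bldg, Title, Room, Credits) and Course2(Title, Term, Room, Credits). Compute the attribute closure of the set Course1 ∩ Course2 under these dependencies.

Course1 ∩ Course2 = {Title, Room, Credits}.
Room → Term applies, adding Term
Credits → Bldg applies, adding Bldg
Closure: {Bldg, Title, Term, Room, Credits}.

Bldg, Title, Term, Room, Credits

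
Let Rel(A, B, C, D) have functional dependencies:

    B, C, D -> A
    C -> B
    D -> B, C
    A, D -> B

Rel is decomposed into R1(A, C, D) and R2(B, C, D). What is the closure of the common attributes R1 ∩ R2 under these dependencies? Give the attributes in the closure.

A, B, C, D

R1 ∩ R2 = {C, D}.
C → B applies, adding B
B, C, D → A applies, adding A
Closure: {A, B, C, D}.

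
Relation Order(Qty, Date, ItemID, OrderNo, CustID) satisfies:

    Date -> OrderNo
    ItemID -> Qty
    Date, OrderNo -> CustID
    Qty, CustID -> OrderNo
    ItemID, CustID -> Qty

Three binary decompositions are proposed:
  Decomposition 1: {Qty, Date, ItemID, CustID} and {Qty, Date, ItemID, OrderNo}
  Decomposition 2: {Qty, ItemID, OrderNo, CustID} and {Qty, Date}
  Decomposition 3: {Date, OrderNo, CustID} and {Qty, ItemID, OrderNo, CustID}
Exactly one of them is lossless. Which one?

Decomposition 1: common = {Qty, Date, ItemID}, closure = {Qty, Date, ItemID, OrderNo, CustID} → lossless.
Decomposition 2: common = {Qty}, closure = {Qty} → lossy.
Decomposition 3: common = {OrderNo, CustID}, closure = {OrderNo, CustID} → lossy.

Decomposition 1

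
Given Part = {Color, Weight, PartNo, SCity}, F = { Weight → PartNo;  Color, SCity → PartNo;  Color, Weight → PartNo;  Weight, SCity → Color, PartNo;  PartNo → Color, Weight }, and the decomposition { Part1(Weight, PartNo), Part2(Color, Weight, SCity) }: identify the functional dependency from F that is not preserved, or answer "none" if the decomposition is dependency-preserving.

none

Weight → PartNo lies within Part1.
Color, SCity → PartNo: restricted closure across fragments reaches PartNo.
Color, Weight → PartNo: restricted closure across fragments reaches PartNo.
Weight, SCity → Color, PartNo: restricted closure across fragments reaches Color, PartNo.
PartNo → Color, Weight: restricted closure across fragments reaches Color, Weight.
Every dependency is enforceable on the fragments, so the decomposition is dependency-preserving.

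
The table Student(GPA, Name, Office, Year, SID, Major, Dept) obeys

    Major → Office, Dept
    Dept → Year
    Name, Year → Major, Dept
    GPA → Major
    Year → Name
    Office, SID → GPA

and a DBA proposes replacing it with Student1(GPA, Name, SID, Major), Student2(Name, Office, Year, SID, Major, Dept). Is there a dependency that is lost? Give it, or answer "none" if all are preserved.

Major → Office, Dept lies within Student2.
Dept → Year lies within Student2.
Name, Year → Major, Dept lies within Student2.
GPA → Major lies within Student1.
Year → Name lies within Student2.
Office, SID → GPA: restricted closure across fragments reaches GPA.
Every dependency is enforceable on the fragments, so the decomposition is dependency-preserving.

none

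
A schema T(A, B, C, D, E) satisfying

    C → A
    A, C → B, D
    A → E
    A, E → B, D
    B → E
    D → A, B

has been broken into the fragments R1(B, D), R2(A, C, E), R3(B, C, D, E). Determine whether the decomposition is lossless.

Yes

Chase test. Columns are A, B, C, D, E; row i has aⱼ where attribute j ∈ Ri, else bᵢⱼ.
Initial tableau (one row per fragment):
  row 1: b11 a2 b13 a4 b15
  row 2: a1 b22 a3 b24 a5
  row 3: b31 a2 a3 a4 a5
Rows 2 and 3 agree on C; apply C→A and equate their A entries.
Rows 2 and 3 agree on A, C; apply A, C→B, D and equate their B, D entries.
Rows 1 and 2 agree on B; apply B→E and equate their E entries.
Rows 1 and 2 agree on D; apply D→A, B and equate their A, B entries.
Row 2 is now all distinguished symbols — the join is lossless.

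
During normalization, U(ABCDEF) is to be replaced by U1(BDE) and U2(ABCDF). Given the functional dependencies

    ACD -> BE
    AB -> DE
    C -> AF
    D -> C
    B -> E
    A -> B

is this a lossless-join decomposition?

Common attributes: U1 ∩ U2 = {BD}.
Closure of {BD}: D → C applies, adding C; B → E applies, adding E; C → AF applies, adding AF. So (BD)⁺ = {ABCDEF}.
This closure contains every attribute of U1, so U1 ∩ U2 → U1. The join is lossless.

Yes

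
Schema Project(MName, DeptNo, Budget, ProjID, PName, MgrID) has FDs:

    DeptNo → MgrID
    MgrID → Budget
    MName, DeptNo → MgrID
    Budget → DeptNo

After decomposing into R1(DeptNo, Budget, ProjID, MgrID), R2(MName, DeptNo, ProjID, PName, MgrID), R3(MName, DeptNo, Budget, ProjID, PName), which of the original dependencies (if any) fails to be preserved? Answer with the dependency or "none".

none

DeptNo → MgrID lies within R1.
MgrID → Budget lies within R1.
MName, DeptNo → MgrID lies within R2.
Budget → DeptNo lies within R1.
Every dependency is enforceable on the fragments, so the decomposition is dependency-preserving.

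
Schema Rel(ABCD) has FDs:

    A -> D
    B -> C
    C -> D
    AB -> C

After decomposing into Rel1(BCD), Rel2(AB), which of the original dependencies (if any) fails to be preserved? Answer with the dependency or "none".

A -> D

Check A → D: no single fragment contains all of {AD}, and the restricted closure of {A} across the fragments never reaches {D}.
B → C is preserved.
C → D is preserved.
AB → C is preserved.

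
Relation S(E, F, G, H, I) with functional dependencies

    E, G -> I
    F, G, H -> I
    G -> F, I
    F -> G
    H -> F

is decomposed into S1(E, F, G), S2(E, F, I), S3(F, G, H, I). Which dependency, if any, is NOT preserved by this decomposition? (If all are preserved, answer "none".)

E, G → I: restricted closure across fragments reaches I.
F, G, H → I lies within S3.
G → F, I lies within S3.
F → G lies within S1.
H → F lies within S3.
Every dependency is enforceable on the fragments, so the decomposition is dependency-preserving.

none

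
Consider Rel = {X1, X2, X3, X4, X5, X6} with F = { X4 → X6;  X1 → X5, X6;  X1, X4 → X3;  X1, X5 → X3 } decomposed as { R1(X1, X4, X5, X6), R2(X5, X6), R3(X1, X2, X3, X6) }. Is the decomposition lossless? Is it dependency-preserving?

Lossless test (chase): Rows 1 and 3 agree on X1; apply X1→X5, X6 and equate their X5, X6 entries. Rows 1 and 3 agree on X1, X5; apply X1, X5→X3 and equate their X3 entries. No row becomes fully distinguished — the join is lossy.
Dependency preservation: X1, X4 → X3; X1, X5 → X3 are not contained in any single fragment, but the restricted closure of each left-hand side across the fragments still reaches the right-hand side; the remaining FDs each lie inside some fragment. All dependencies are preserved.

lossy but dependency-preserving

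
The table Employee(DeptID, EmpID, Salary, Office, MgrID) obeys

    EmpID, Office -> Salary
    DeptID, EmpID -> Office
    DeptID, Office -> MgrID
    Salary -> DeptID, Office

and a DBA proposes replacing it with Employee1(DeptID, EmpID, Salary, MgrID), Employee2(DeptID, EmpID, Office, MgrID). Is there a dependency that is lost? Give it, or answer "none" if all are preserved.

Salary -> DeptID, Office

Check Salary → DeptID, Office: no single fragment contains all of {DeptID, Salary, Office}, and the restricted closure of {Salary} across the fragments never reaches {DeptID, Office}.
EmpID, Office → Salary is preserved.
DeptID, EmpID → Office is preserved.
DeptID, Office → MgrID is preserved.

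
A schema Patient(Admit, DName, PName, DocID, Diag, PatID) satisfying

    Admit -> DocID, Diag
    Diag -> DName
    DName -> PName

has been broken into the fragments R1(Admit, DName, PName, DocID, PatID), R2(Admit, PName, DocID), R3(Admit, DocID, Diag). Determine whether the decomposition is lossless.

Chase test. Columns are Admit, DName, PName, DocID, Diag, PatID; row i has aⱼ where attribute j ∈ Ri, else bᵢⱼ.
Initial tableau (one row per fragment):
  row 1: a1 a2 a3 a4 b15 a6
  row 2: a1 b22 a3 a4 b25 b26
  row 3: a1 b32 b33 a4 a5 b36
Rows 1 and 2 agree on Admit; apply Admit→DocID, Diag and equate their DocID, Diag entries.
Rows 1 and 3 agree on Admit; apply Admit→DocID, Diag and equate their DocID, Diag entries.
Rows 1 and 2 agree on Diag; apply Diag→DName and equate their DName entries.
Rows 1 and 3 agree on Diag; apply Diag→DName and equate their DName entries.
Rows 1 and 3 agree on DName; apply DName→PName and equate their PName entries.
Row 1 is now all distinguished symbols — the join is lossless.

Yes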